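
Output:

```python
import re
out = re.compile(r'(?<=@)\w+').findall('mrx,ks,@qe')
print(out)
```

['qe']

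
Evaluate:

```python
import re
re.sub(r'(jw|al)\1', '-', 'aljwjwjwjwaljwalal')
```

'al--aljw-'

The backreference `\1` re-matches whatever the first group consumed, character for character.
Matches: at [2:6] → 'jwjw'; at [6:10] → 'jwjw'; at [14:18] → 'alal'.
Every occurrence is swapped for '-'.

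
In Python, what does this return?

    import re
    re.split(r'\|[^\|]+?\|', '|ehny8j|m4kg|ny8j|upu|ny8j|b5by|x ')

Matches to split on: at [0:8] → '|ehny8j|'; at [12:18] → '|ny8j|'; at [21:27] → '|ny8j|'.
Each match becomes a cut point; 4 segments remain.

['', 'm4kg', 'upu', 'b5by|x ']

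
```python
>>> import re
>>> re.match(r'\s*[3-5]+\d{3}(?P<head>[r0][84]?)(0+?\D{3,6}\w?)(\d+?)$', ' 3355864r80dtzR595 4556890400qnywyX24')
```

None

`re.match` won't scan ahead — the pattern has to work from the very first character.
Here the string doesn't start with a match, so the call returns None.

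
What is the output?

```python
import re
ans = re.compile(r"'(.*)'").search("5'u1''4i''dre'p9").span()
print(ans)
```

(1, 14)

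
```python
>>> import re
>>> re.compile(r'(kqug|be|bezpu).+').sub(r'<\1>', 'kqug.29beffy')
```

`\1` in the replacement pulls in group 1's text for each match.

'<kqug>'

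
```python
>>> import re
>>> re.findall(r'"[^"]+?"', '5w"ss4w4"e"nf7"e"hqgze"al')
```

['"ss4w4"', '"nf7"', '"hqgze"']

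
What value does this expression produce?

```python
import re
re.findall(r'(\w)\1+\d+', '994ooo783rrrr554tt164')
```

After group 1 captures some text, `\1` only succeeds where that same text appears again.
Scanning left to right: at [0:3] match '994', group 1 = '9'; at [3:9] match 'ooo783', group 1 = 'o'; at [9:16] match 'rrrr554', group 1 = 'r'; at [16:21] match 'tt164', group 1 = 't'.
Because there's exactly one group, `findall` drops the full match and keeps group 1 from each hit.

['9', 'o', 'r', 't']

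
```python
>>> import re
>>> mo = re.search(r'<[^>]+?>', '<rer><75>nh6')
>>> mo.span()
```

The match spans [0:5] → '<rer>'.

(0, 5)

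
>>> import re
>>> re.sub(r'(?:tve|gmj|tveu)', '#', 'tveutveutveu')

The regex engine tests alternatives in the order written; an earlier branch that matches wins even if a later one would match more.
Matches: at [0:3] → 'tve'; at [4:7] → 'tve'; at [8:11] → 'tve'.
`sub` substitutes '#' at each match site.

'#u#u#u'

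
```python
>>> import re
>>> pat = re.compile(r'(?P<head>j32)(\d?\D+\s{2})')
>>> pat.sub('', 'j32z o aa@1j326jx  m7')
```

This matches a literal 'j', then the literal '32' (captured as 'head'); then optionally a digit, then one or more of a non-digit, then exactly 2 of whitespace (captured).
Matches: at [11:19] → 'j326jx  '.
Every occurrence is swapped for ''.

'j32z o aa@1m7'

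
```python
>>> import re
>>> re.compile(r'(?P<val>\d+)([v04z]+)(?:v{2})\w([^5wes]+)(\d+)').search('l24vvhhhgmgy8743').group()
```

'24vvhhhgmgy8743'

This matches one or more of a digit (captured as 'val'); then one or more of one of [v04z] (captured); then exactly 2 of a literal 'v' (non-capturing group); then a word character; then one or more of any character except [5wes] (captured); then one or more of a digit (captured).
The match spans [1:16] → '24vvhhhgmgy8743'.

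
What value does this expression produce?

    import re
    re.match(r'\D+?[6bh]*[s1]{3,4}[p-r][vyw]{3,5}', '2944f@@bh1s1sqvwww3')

None

`re.match` only tries the pattern at the start of the string.
Here position 0 doesn't satisfy it, so the call returns None.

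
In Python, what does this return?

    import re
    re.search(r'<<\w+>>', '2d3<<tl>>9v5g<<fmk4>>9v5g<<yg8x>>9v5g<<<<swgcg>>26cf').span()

(3, 9)

Unlike `match`, `search` isn't anchored — it looks for the pattern anywhere in the string.
The match spans [3:9] → '<<tl>>'.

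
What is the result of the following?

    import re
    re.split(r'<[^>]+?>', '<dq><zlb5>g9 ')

Matches to split on: at [0:4] → '<dq>'; at [4:10] → '<zlb5>'.
Each match becomes a cut point; 3 segments remain.

['', '', 'g9 ']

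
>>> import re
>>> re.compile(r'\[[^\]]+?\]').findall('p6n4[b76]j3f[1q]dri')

['[b76]', '[1q]']

Matches: at [4:9] → '[b76]'; at [12:16] → '[1q]'.
Since nothing is captured, `findall` lists the 2 matched substrings directly.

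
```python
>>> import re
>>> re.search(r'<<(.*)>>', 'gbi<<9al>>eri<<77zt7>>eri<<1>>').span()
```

(3, 30)

`re.search` tries every starting position until one works.
The match spans [3:30] → '<<9al>>eri<<77zt7>>eri<<1>>'.
Captured: group 1 = '9al>>eri<<77zt7>>eri<<1'.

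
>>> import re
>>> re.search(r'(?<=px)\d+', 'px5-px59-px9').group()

The lookaround is zero-width — it requires the adjacent text to match without consuming it, so the asserted text isn't part of the match.
The match spans [2:3] → '5'.

'5'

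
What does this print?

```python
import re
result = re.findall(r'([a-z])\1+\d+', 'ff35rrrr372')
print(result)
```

`\1` has to match the exact text group 1 already captured.
Scanning left to right: at [0:4] match 'ff35', group 1 = 'f'; at [4:11] match 'rrrr372', group 1 = 'r'.
With a single group, `findall` returns only what that group captured — 2 items.

['f', 'r']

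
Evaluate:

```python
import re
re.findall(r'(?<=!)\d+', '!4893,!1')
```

['4893', '1']

The lookaround is zero-width — it requires the adjacent text to match without consuming it, so the asserted text isn't part of the match.
`findall` yields the raw match text (2 of them) because the pattern has no groups.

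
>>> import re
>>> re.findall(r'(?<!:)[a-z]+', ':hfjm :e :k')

['fjm']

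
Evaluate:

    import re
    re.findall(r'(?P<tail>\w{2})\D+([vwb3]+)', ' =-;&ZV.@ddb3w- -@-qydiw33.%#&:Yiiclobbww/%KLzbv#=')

This matches exactly 2 of a word character (captured as 'tail'); then one or more of a non-digit; then one or more of one of [vwb3] (captured).
Matches: at [5:14] match 'ZV.@ddb3w', groups = ('ZV', '3w'); at [19:26] match 'qydiw33', groups = ('qy', '33'); at [31:48] match 'Yiiclobbww/%KLzbv', groups = ('Yi', 'v').
With 2 capturing groups, `findall` returns a 2-tuple per match.

[('ZV', '3w'), ('qy', '33'), ('Yi', 'v')]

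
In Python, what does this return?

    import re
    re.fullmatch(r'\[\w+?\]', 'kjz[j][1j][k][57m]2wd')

None

For `fullmatch`, every character of the input must be accounted for by the pattern.
Here the string isn't matched end-to-end, so the call returns None.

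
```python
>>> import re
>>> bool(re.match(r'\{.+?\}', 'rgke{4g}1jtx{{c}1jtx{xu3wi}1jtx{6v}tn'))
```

False

`re.match` only tries the pattern at the start of the string.
Here position 0 doesn't satisfy it, so the call returns None, and `bool(None)` is False.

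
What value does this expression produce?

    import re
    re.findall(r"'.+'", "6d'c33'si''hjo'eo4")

["'c33'si''hjo'"]

Scanning left to right: at [2:15] → "'c33'si''hjo'".
No capturing groups, so `findall` returns the 1 full match string.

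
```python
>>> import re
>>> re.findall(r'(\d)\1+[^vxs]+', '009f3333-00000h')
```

['0']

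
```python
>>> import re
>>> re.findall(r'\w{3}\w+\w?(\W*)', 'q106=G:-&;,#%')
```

['=']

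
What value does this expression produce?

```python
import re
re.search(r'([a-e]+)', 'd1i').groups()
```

The pattern matches one or more of a character in [a-e] (captured).
`re.search` tries every starting position until one works.
The match spans [0:1] → 'd'.
Captured: group 1 = 'd'.

('d',)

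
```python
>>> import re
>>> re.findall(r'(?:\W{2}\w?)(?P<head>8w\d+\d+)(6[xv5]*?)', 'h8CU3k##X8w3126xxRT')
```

Pattern: exactly 2 of a non-word character, then optionally a word character (non-capturing group); then the literal '8w', then one or more of a digit, then one or more of a digit (captured as 'head'); then the literal '6', then zero or more of one of [xv5] (lazy) (captured).
A `+?`/`*?`/`{m,n}?` starts at its minimum and grows only as far as needed for what follows to match.
Matches: at [6:15] match '##X8w3126', groups = ('8w312', '6').
`findall` packs the 2 group values into a tuple for every match.

[('8w312', '6')]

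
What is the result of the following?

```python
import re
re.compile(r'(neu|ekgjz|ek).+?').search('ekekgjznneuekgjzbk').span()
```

(0, 3)

The match spans [0:3] → 'eke'.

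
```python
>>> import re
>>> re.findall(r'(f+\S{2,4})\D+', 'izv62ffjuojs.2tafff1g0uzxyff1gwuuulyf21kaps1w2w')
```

Pattern: one or more of the literal 'f', then 2 to 4 of a non-whitespace character (captured); then one or more of a non-digit.
`findall` collects group 1 from each match (3 total).

['ffjuoj', 'fff1g0u', 'f21ka']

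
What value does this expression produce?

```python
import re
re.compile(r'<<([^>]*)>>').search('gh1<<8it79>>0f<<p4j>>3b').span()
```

(3, 12)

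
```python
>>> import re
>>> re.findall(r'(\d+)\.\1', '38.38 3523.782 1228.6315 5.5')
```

['38', '5']

The backreference `\1` re-matches whatever the first group consumed, character for character.
Walking the string: at [0:5] match '38.38', group 1 = '38'; at [25:28] match '5.5', group 1 = '5'.
One capturing group, so `findall` returns just the captured substring from each match — 2 in all.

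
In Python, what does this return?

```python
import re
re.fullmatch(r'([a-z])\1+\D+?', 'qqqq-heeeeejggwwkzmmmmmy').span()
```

(0, 24)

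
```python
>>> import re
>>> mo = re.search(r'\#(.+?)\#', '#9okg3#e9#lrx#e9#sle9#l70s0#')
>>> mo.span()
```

A non-greedy quantifier consumes as few characters as it can — just enough that the remainder of the pattern still matches from where it stops; whatever follows it matches normally.
The match spans [0:7] → '#9okg3#'.

(0, 7)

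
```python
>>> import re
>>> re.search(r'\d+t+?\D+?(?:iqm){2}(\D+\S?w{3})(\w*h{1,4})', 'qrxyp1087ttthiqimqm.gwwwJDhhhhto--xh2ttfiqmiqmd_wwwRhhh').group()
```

Pattern: one or more of a digit; then one or more of a literal 't' (lazy), then one or more of a non-digit (lazy), then the literal 'iqm' repeated 2 times; then one or more of a non-digit, then optionally a non-whitespace character, then exactly 3 of a literal 'w' (captured); then zero or more of a word character, then 1 to 4 of a literal 'h' (captured).
Unlike `match`, `search` isn't anchored — it looks for the pattern anywhere in the string.
The match spans [36:55] → '2ttfiqmiqmd_wwwRhhh'.
Captured: group 1 = 'd_www', group 2 = 'Rhhh'.

'2ttfiqmiqmd_wwwRhhh'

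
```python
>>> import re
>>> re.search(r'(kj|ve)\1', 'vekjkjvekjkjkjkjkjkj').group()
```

'kjkj'

A backreference is literal: `\1` must see the identical characters the first group matched.
The match spans [2:6] → 'kjkj'.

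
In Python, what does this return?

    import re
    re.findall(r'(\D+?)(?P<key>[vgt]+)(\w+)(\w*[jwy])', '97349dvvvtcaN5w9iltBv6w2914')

[('d', 'vvvt', 'caN5w9iltBv6', 'w')]

The pattern matches one or more of a non-digit (lazy) (captured); then one or more of one of [vgt] (captured as 'key'); then one or more of a word character (captured); then zero or more of a word character, then one of [jwy] (captured).
Walking the string: at [5:23] match 'dvvvtcaN5w9iltBv6w', groups = ('d', 'vvvt', 'caN5w9iltBv6', 'w').
Multiple groups make `findall` return tuples — one 4-tuple for the one match.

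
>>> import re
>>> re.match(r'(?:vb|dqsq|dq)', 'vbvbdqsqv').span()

(0, 2)

`match` is anchored at position 0; if the pattern doesn't fit there, it returns None.
The match spans [0:2] → 'vb'.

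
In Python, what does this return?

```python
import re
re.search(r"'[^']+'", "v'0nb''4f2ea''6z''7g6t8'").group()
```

"'0nb'"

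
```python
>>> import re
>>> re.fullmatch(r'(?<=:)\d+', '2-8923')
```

None

`re.fullmatch` is like wrapping the pattern in `^…$` (in single-line mode).
Here there's no way to consume every character, so the call returns None.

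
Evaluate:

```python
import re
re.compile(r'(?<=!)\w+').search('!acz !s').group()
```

Because the assertion is zero-width, the text it checks is not consumed and won't appear in the result.
Unlike `match`, `search` isn't anchored — it looks for the pattern anywhere in the string.
The match spans [1:4] → 'acz'.

'acz'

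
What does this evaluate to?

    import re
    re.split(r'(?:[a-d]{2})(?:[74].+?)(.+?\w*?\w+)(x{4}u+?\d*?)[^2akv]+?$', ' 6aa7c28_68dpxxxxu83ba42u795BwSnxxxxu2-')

[' 6', '28_68dpxxxxu83ba42u795BwSn', 'xxxxu2', '']

The group in the pattern means `split` returns the separators' captures alongside the pieces.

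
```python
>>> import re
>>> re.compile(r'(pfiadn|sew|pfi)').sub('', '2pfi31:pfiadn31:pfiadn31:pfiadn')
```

'231:31:31:'

The regex engine tests alternatives in the order written; an earlier branch that matches wins even if a later one would match more.
Matches: at [1:4] → 'pfi'; at [7:13] → 'pfiadn'; at [16:22] → 'pfiadn'; at [25:31] → 'pfiadn'.
`sub` substitutes '' at each match site.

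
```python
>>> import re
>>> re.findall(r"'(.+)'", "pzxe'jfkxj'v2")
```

['jfkxj']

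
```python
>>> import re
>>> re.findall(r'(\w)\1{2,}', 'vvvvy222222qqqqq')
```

A backreference is literal: `\1` must see the identical characters the first group matched.
One capturing group, so `findall` returns just the captured substring from each match — 3 in all.

['v', '2', 'q']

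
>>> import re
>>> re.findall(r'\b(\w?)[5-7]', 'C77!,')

This matches a word boundary (`\b`, zero-width); then optionally a word character (captured); then a character in [5-7].
Walking the string: at [0:2] match 'C7', group 1 = 'C'.
With a single group, `findall` returns only what that group captured — 1 item.

['C']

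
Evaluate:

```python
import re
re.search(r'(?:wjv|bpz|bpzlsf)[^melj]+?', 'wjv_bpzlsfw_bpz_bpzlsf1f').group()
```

`re.search` tries every starting position until one works.
The match spans [0:4] → 'wjv_'.

'wjv_'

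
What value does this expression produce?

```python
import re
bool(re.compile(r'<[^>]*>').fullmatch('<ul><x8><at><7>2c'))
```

False

`re.fullmatch` requires the pattern to consume the entire string.
Here there's no way to consume every character, so the call returns None, and `bool(None)` is False.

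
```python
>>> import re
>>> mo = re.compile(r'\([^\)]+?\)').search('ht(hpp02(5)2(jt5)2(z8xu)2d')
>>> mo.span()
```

(2, 11)

The match spans [2:11] → '(hpp02(5)'.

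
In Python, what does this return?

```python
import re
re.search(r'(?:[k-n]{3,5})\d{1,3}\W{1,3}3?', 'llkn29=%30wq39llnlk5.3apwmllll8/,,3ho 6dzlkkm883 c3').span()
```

(0, 9)

This matches 3 to 5 of a character in [k-n] (non-capturing group); then 1 to 3 of a digit, then 1 to 3 of a non-word character, then optionally a literal '3'.
`re.search` tries every starting position until one works.
The match spans [0:9] → 'llkn29=%3'.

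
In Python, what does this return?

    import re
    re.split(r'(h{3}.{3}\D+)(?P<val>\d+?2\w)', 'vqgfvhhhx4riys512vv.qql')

This matches exactly 3 of a literal 'h', then exactly 3 of any character, then one or more of a non-digit (captured); then one or more of a digit (lazy), then a literal '2', then a word character (captured as 'val').
Matches to split on: at [5:18] → 'hhhx4riys512v'.
`re.split` interleaves the captured-group text with the surrounding fragments.

['vqgfv', 'hhhx4riys', '512v', 'v.qql']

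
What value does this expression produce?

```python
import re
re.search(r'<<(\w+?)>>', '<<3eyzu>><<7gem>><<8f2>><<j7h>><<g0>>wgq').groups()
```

The match spans [0:9] → '<<3eyzu>>'.
Captured: group 1 = '3eyzu'.

('3eyzu',)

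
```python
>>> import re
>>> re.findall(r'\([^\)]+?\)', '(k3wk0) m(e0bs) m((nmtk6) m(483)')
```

['(k3wk0)', '(e0bs)', '((nmtk6)', '(483)']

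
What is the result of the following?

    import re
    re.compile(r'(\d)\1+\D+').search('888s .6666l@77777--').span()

(0, 6)

The backreference `\1` re-matches whatever the first group consumed, character for character.
`re.search` scans for the first position where the pattern succeeds.
The match spans [0:6] → '888s .'.
Captured: group 1 = '8'.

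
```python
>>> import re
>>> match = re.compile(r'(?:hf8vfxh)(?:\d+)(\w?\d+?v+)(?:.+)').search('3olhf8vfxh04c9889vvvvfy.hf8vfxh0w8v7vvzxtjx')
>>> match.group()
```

'hf8vfxh04c9889vvvvfy.hf8vfxh0w8v7vvzxtjx'

The pattern matches the literal 'hf', then the literal '8vf', then the literal 'xh' (non-capturing group); then one or more of a digit (non-capturing group); then optionally a word character, then one or more of a digit (lazy), then one or more of the literal 'v' (captured); then one or more of any character (non-capturing group).
Unlike `match`, `search` isn't anchored — it looks for the pattern anywhere in the string.
The match spans [3:43] → 'hf8vfxh04c9889vvvvfy.hf8vfxh0w8v7vvzxtjx'.
Captured: group 1 = 'c9889vvvv'.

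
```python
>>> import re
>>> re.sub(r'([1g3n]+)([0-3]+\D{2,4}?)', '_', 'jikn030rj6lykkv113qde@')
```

'jik_6lykkv_e@'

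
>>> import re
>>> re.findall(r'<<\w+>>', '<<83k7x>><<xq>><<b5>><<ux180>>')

['<<83k7x>>', '<<xq>>', '<<b5>>', '<<ux180>>']

Scanning left to right: at [0:9] → '<<83k7x>>'; at [9:15] → '<<xq>>'; at [15:21] → '<<b5>>'; at [21:30] → '<<ux180>>'.
No capturing groups, so `findall` returns the 4 full match strings.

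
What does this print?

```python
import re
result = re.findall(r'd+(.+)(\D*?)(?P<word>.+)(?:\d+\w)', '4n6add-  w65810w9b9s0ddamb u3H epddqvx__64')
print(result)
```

This matches one or more of a literal 'd'; then one or more of any character (captured); then zero or more of a non-digit (lazy) (captured); then one or more of any character (captured as 'word'); then one or more of a digit, then a word character (non-capturing group).
Matches: at [4:42] match 'dd-  w65810w9b9s0ddamb u3H epddqvx__64', groups = ('-  w65810w9b9s0ddamb u3H epddqvx_', '', '_').
With 3 capturing groups, `findall` returns a 3-tuple per match.

[('-  w65810w9b9s0ddamb u3H epddqvx_', '', '_')]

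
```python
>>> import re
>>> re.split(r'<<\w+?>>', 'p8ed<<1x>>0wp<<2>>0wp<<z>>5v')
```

The string is cut at each match, leaving 4 pieces.

['p8ed', '0wp', '0wp', '5v']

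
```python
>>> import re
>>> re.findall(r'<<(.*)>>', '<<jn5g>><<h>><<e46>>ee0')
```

Matches: at [0:20] match '<<jn5g>><<h>><<e46>>', group 1 = 'jn5g>><<h>><<e46'.
`findall` collects group 1 from the one match (1 total).

['jn5g>><<h>><<e46']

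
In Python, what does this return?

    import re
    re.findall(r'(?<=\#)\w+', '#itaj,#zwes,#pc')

['itaj', 'zwes', 'pc']

Lookahead/lookbehind check context without consuming it, so the matched span excludes the asserted characters.
Walking the string: at [1:5] → 'itaj'; at [7:11] → 'zwes'; at [13:15] → 'pc'.
`findall` yields the raw match text (3 of them) because the pattern has no groups.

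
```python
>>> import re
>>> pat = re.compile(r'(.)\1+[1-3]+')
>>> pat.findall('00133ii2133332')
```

A backreference is literal: `\1` must see the identical characters the first group matched.
With a single group, `findall` returns only what that group captured — 2 items.

['0', 'i']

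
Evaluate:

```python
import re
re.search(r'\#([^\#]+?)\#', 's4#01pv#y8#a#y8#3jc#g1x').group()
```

'#01pv#'

The match spans [2:8] → '#01pv#'.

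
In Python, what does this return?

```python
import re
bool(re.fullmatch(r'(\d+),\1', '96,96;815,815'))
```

False

After group 1 captures some text, `\1` only succeeds where that same text appears again.
`fullmatch` succeeds only if the pattern covers the string from start to end.
Here there's no way to consume every character, so the call returns None, and `bool(None)` is False.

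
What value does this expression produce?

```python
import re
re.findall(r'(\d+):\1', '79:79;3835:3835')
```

The backreference `\1` re-matches whatever the first group consumed, character for character.
Matches: at [0:5] match '79:79', group 1 = '79'; at [6:15] match '3835:3835', group 1 = '3835'.
Because there's exactly one group, `findall` drops the full match and keeps group 1 from each hit.

['79', '3835']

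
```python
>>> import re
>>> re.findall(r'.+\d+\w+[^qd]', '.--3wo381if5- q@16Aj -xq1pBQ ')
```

['.--3wo381if5- q@16Aj -xq1pBQ ']

This matches one or more of any character, then one or more of a digit; then one or more of a word character, then any character except [qd].
Scanning left to right: at [0:29] → '.--3wo381if5- q@16Aj -xq1pBQ '.
No capturing groups, so `findall` returns the 1 full match string.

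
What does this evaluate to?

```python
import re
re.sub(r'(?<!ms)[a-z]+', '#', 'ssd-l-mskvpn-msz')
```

'#-#-#-#'

The negative lookaround is zero-width — it rules out positions where the adjacent text would match, without consuming anything.
Matches: at [0:3] → 'ssd'; at [4:5] → 'l'; at [6:12] → 'mskvpn'; at [13:16] → 'msz'.
Every occurrence is swapped for '#'.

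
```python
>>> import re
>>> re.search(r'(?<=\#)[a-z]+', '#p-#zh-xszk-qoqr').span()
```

Lookahead/lookbehind check context without consuming it, so the matched span excludes the asserted characters.
Unlike `match`, `search` isn't anchored — it looks for the pattern anywhere in the string.
The match spans [1:2] → 'p'.

(1, 2)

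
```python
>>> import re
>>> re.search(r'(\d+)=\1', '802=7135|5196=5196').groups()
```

('5196',)

A backreference is literal: `\1` must see the identical characters the first group matched.
`search` walks the string left to right and returns the first match it finds.
The match spans [9:18] → '5196=5196'.
Captured: group 1 = '5196'.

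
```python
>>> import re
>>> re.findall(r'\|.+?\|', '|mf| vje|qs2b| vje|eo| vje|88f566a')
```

['|mf|', '|qs2b|', '|eo|']

With the lazy modifier that quantifier settles for the fewest repetitions that let the rest of the pattern succeed (the atoms after it are unaffected and can still be greedy).
No capturing groups, so `findall` returns the 3 full match strings.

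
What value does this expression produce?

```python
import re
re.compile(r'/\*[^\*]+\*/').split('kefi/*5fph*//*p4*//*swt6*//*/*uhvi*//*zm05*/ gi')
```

Splitting on the pattern gives 6 pieces.

['kefi', '', '', '/*', '', ' gi']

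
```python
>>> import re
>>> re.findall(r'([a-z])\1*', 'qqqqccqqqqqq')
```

The backreference `\1` re-matches whatever the first group consumed, character for character.
Because there's exactly one group, `findall` drops the full match and keeps group 1 from each hit.

['q', 'c', 'q']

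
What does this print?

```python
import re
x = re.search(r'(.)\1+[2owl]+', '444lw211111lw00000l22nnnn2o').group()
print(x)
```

444lw2

After group 1 captures some text, `\1` only succeeds where that same text appears again.
The match spans [0:6] → '444lw2'.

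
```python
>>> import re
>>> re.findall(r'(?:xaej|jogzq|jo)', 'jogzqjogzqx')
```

['jogzq', 'jogzq']

`|` is ordered: at each position the engine commits to the first alternative that works.
No capturing groups, so `findall` returns the 2 full match strings.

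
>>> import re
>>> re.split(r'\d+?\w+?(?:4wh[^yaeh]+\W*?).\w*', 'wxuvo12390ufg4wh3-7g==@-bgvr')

This matches one or more of a digit (lazy), then one or more of a word character (lazy); then the literal '4wh', then one or more of any character except [yaeh], then zero or more of a non-word character (lazy) (non-capturing group); then any character, then zero or more of a word character.
Matches to split on: at [5:28] → '12390ufg4wh3-7g==@-bgvr'.
Splitting on the pattern gives 2 pieces.

['wxuvo', '']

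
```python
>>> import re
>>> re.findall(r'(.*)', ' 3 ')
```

[' 3 ', '']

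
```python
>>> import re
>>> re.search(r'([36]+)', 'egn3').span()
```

This matches one or more of one of [36] (captured).
`re.search` scans for the first position where the pattern succeeds.
The match spans [3:4] → '3'.
Captured: group 1 = '3'.

(3, 4)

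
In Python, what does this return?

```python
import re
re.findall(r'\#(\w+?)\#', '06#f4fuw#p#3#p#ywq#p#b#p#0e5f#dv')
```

With a single group, `findall` returns only what that group captured — 5 items.

['f4fuw', '3', 'ywq', 'b', '0e5f']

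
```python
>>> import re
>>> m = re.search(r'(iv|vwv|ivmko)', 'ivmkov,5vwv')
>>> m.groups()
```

Branches in `(...|...)` are attempted left-to-right; the first branch that allows the whole pattern to succeed is taken.
`re.search` scans for the first position where the pattern succeeds.
The match spans [0:2] → 'iv'.
Captured: group 1 = 'iv'.

('iv',)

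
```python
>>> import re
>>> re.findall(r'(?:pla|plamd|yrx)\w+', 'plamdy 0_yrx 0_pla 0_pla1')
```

['plamdy', 'pla1']

Walking the string: at [0:6] → 'plamdy'; at [21:25] → 'pla1'.
With no groups in the pattern, `findall` gives back each whole match — 2 here.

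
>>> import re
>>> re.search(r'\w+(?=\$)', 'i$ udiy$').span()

The lookaround is zero-width — it requires the adjacent text to match without consuming it, so the asserted text isn't part of the match.
The match spans [0:1] → 'i'.

(0, 1)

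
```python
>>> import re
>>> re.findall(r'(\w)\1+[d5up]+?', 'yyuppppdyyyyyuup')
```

['y', 'p', 'y']

A backreference is literal: `\1` must see the identical characters the first group matched.
Walking the string: at [0:3] match 'yyu', group 1 = 'y'; at [3:8] match 'ppppd', group 1 = 'p'; at [8:14] match 'yyyyyu', group 1 = 'y'.
Because there's exactly one group, `findall` drops the full match and keeps group 1 from each hit.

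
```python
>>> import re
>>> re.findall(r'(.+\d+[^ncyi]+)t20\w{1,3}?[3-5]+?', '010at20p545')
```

Pattern: one or more of any character, then one or more of a digit, then one or more of any character except [ncyi] (captured); then the literal 't20', then 1 to 3 of a word character (lazy); then one or more of a character in [3-5] (lazy).
Because there's exactly one group, `findall` drops the full match and keeps group 1 from the one hit.

['010a']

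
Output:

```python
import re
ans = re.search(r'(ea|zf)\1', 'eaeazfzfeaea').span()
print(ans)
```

(0, 4)

`\1` has to match the exact text group 1 already captured.
`re.search` tries every starting position until one works.
The match spans [0:4] → 'eaea'.
Captured: group 1 = 'ea'.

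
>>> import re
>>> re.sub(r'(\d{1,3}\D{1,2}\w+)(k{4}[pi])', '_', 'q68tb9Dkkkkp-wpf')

'q_-wpf'

`sub` substitutes '_' at each match site.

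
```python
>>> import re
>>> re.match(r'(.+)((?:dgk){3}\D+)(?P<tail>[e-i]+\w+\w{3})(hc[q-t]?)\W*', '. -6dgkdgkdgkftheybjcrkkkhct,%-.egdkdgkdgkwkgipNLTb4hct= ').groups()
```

The match spans [0:57] → '. -6dgkdgkdgkftheybjcrkkkhct,%-.egdkdgkdgkwkgipNLTb4hct= '.
Captured: group 1 = '. -6', group 2 = 'dgkdgkdgkftheybjcrkkkhct,%-.egdkdgkdgkwkg', group 3 = 'ipNLTb4', group 4 = 'hct'.

('. -6', 'dgkdgkdgkftheybjcrkkkhct,%-.egdkdgkdgkwkg', 'ipNLTb4', 'hct')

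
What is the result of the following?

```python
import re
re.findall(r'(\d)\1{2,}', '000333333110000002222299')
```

`\1` has to match the exact text group 1 already captured.
Matches: at [0:3] match '000', group 1 = '0'; at [3:9] match '333333', group 1 = '3'; at [11:17] match '000000', group 1 = '0'; at [17:22] match '22222', group 1 = '2'.
One capturing group, so `findall` returns just the captured substring from each match — 4 in all.

['0', '3', '0', '2']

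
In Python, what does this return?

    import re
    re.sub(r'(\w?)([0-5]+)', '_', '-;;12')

'-;;_'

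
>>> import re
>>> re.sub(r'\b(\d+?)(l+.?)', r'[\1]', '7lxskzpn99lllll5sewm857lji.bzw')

`\1` in the replacement pulls in group 1's text for each match.

'[7]skzpn99lllll5sewm857lji.bzw'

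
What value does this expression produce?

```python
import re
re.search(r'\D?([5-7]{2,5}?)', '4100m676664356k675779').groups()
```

Pattern: optionally a non-digit; then 2 to 5 of a character in [5-7] (lazy) (captured).
With the lazy modifier that quantifier settles for the fewest repetitions that let the rest of the pattern succeed (the atoms after it are unaffected and can still be greedy).
`re.search` scans for the first position where the pattern succeeds.
The match spans [4:7] → 'm67'.
Captured: group 1 = '67'.

('67',)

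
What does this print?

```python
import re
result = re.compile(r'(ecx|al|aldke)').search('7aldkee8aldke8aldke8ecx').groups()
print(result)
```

('al',)

`|` is ordered: at each position the engine commits to the first alternative that works.
`re.search` scans for the first position where the pattern succeeds.
The match spans [1:3] → 'al'.
Captured: group 1 = 'al'.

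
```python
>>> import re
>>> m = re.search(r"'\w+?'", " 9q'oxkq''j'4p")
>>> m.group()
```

"'oxkq'"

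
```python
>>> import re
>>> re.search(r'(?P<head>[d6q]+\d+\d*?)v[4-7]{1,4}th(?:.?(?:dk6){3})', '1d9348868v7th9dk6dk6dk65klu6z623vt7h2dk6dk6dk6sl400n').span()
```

This matches one or more of one of [d6q], then one or more of a digit, then zero or more of a digit (lazy) (captured as 'head'); then a literal 'v', then 1 to 4 of a character in [4-7], then the literal 'th'; then optionally any character, then the literal 'dk6' repeated 3 times (non-capturing group).
The match spans [1:23] → 'd9348868v7th9dk6dk6dk6'.

(1, 23)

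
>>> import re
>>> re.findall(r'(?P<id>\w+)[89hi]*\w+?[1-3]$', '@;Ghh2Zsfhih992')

One capturing group, so `findall` returns just the captured substring from the one match — 1 in all.

['Ghh2Zsfhih9']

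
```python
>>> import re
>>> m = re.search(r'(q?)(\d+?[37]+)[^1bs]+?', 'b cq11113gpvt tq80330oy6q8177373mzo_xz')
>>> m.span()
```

Pattern: optionally a literal 'q' (captured); then one or more of a digit (lazy), then one or more of one of [37] (captured); then one or more of any character except [1bs] (lazy).
A non-greedy quantifier consumes as few characters as it can — just enough that the remainder of the pattern still matches from where it stops; whatever follows it matches normally.
`re.search` scans for the first position where the pattern succeeds.
The match spans [3:10] → 'q11113g'.
Captured: group 1 = 'q', group 2 = '11113'.

(3, 10)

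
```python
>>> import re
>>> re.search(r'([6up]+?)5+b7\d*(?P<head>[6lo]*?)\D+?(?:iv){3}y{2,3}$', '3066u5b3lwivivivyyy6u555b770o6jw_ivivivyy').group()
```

'6u555b770o6jw_ivivivyy'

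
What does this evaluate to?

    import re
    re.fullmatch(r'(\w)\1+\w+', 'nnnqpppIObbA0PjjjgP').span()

(0, 19)

The backreference `\1` re-matches whatever the first group consumed, character for character.
`re.fullmatch` requires the pattern to consume the entire string.
The match spans [0:19] → 'nnnqpppIObbA0PjjjgP'.
Captured: group 1 = 'n'.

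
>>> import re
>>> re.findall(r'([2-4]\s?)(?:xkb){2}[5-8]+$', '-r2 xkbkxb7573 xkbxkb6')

['3 ']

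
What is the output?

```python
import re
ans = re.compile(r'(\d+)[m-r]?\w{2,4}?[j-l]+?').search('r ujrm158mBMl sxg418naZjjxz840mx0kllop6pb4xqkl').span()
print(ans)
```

The pattern matches one or more of a digit (captured); then optionally a character in [m-r], then 2 to 4 of a word character (lazy), then one or more of a character in [j-l] (lazy).
`re.search` scans for the first position where the pattern succeeds.
The match spans [6:13] → '158mBMl'.
Captured: group 1 = '158'.

(6, 13)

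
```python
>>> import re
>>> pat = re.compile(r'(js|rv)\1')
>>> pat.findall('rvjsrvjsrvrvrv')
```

After group 1 captures some text, `\1` only succeeds where that same text appears again.
Scanning left to right: at [8:12] match 'rvrv', group 1 = 'rv'.
With a single group, `findall` returns only what that group captured — 1 item.

['rv']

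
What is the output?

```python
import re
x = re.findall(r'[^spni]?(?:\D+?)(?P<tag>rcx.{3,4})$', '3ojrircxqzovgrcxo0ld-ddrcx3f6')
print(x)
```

['rcx3f6']

Pattern: optionally any character except [spni]; then one or more of a non-digit (lazy) (non-capturing group); then the literal 'rcx', then 3 to 4 of any character (captured as 'tag'); then anchored at the end.
Walking the string: at [17:29] match '0ld-ddrcx3f6', group 1 = 'rcx3f6'.
With a single group, `findall` returns only what that group captured — 1 item.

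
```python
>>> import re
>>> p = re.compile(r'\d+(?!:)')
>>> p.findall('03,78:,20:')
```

['03', '7', '2']

The negative lookaround is zero-width — it rules out positions where the adjacent text would match, without consuming anything.
Matches: at [0:2] → '03'; at [3:4] → '7'; at [7:8] → '2'.
`findall` yields the raw match text (3 of them) because the pattern has no groups.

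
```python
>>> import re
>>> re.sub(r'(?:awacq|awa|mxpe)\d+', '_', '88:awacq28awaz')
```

'88:_awaz'

Matches: at [3:10] → 'awacq28'.
Every occurrence is swapped for '_'.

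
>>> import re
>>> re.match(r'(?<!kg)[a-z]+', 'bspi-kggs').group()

'bspi'

`re.match` won't scan ahead — the pattern has to work from the very first character.
The match spans [0:4] → 'bspi'.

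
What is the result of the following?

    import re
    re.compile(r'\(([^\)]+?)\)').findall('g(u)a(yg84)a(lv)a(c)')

['u', 'yg84', 'lv', 'c']

Scanning left to right: at [1:4] match '(u)', group 1 = 'u'; at [5:11] match '(yg84)', group 1 = 'yg84'; at [12:16] match '(lv)', group 1 = 'lv'; at [17:20] match '(c)', group 1 = 'c'.
With a single group, `findall` returns only what that group captured — 4 items.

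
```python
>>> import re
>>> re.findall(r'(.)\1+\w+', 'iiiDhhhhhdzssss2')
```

`\1` is not a pattern — it's the concrete string captured by group 1, re-applied verbatim.
Walking the string: at [0:16] match 'iiiDhhhhhdzssss2', group 1 = 'i'.
One capturing group, so `findall` returns just the captured substring from the one match — 1 in all.

['i']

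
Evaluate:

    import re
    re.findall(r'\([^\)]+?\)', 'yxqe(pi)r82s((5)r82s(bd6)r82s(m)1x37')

['(pi)', '((5)', '(bd6)', '(m)']

Matches: at [4:8] → '(pi)'; at [12:16] → '((5)'; at [20:25] → '(bd6)'; at [29:32] → '(m)'.
`findall` yields the raw match text (4 of them) because the pattern has no groups.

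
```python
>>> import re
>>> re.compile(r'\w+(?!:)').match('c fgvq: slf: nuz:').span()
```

(0, 1)

The negative lookaround is zero-width — it rules out positions where the adjacent text would match, without consuming anything.
`match` is anchored at position 0; if the pattern doesn't fit there, it returns None.
The match spans [0:1] → 'c'.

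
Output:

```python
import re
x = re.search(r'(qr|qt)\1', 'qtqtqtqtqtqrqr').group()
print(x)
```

`\1` has to match the exact text group 1 already captured.
The match spans [0:4] → 'qtqt'.

qtqt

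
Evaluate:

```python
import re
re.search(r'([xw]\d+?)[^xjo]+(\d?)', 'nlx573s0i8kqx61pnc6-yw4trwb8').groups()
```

The pattern matches one of [xw], then one or more of a digit (lazy) (captured); then one or more of any character except [xjo]; then optionally a digit (captured).
`re.search` scans for the first position where the pattern succeeds.
The match spans [2:12] → 'x573s0i8kq'.
Captured: group 1 = 'x5', group 2 = ''.

('x5', '')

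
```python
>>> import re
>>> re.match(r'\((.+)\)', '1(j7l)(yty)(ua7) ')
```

`re.match` only tries the pattern at the start of the string.
Here the pattern fails at index 0, so the call returns None.

None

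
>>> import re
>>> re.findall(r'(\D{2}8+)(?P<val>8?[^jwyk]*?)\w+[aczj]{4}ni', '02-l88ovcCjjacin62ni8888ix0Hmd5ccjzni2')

This matches exactly 2 of a non-digit, then one or more of the literal '8' (captured); then optionally a literal '8', then zero or more of any character except [jwyk] (lazy) (captured as 'val'); then one or more of a word character, then exactly 4 of one of [aczj], then the literal 'ni'.
Lazy quantifiers expand one character at a time until the remainder of the pattern can match.
Matches: at [2:37] match '-l88ovcCjjacin62ni8888ix0Hmd5ccjzni', groups = ('-l88', '').
Multiple groups make `findall` return tuples — one 2-tuple for the one match.

[('-l88', '')]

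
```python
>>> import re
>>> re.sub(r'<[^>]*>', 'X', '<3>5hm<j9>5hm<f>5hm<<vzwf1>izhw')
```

'X5hmX5hmX5hmXizhw'

Matches: at [0:3] → '<3>'; at [6:10] → '<j9>'; at [13:16] → '<f>'; at [19:27] → '<<vzwf1>'.
`sub` substitutes 'X' at each match site.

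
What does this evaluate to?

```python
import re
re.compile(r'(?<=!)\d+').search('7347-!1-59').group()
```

'1'

Because the assertion is zero-width, the text it checks is not consumed and won't appear in the result.
The match spans [6:7] → '1'.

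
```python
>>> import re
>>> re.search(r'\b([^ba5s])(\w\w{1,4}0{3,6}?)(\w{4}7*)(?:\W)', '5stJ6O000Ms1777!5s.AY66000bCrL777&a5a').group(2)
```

'AY66000'

Pattern: a word boundary (`\b`, zero-width); then any character except [ba5s] (captured); then a word character, then 1 to 4 of a word character, then 3 to 6 of the literal '0' (lazy) (captured); then exactly 4 of a word character, then zero or more of the literal '7' (captured); then a non-word character (non-capturing group).
`search` walks the string left to right and returns the first match it finds.
The match spans [18:34] → '.AY66000bCrL777&'.
Captured: group 1 = '.', group 2 = 'AY66000', group 3 = 'bCrL777'.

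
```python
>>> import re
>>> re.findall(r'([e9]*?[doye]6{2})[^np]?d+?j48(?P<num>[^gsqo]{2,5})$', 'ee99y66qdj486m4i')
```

This matches zero or more of one of [e9] (lazy), then one of [doye], then exactly 2 of a literal '6' (captured); then optionally any character except [np], then one or more of the literal 'd' (lazy), then the literal 'j48'; then 2 to 5 of any character except [gsqo] (captured as 'num'); then anchored at the end.
Matches: at [0:16] match 'ee99y66qdj486m4i', groups = ('ee99y66', '6m4i').
Multiple groups make `findall` return tuples — one 2-tuple for the one match.

[('ee99y66', '6m4i')]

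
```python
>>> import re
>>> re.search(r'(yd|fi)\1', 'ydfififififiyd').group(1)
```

The backreference `\1` re-matches whatever the first group consumed, character for character.
`re.search` scans for the first position where the pattern succeeds.
The match spans [2:6] → 'fifi'.
Captured: group 1 = 'fi'.

'fi'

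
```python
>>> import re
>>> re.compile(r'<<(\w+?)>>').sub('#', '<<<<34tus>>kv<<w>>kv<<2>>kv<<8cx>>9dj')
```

'<<#kv#kv#kv#9dj'

Matches: at [2:11] → '<<34tus>>'; at [13:18] → '<<w>>'; at [20:25] → '<<2>>'; at [27:34] → '<<8cx>>'.
Every occurrence is swapped for '#'.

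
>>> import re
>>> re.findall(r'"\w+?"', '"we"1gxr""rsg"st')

['"we"', '"rsg"']

Matches: at [0:4] → '"we"'; at [9:14] → '"rsg"'.
`findall` yields the raw match text (2 of them) because the pattern has no groups.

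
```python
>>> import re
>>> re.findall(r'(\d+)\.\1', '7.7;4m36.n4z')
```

['7']

The backreference `\1` re-matches whatever the first group consumed, character for character.
Scanning left to right: at [0:3] match '7.7', group 1 = '7'.
With a single group, `findall` returns only what that group captured — 1 item.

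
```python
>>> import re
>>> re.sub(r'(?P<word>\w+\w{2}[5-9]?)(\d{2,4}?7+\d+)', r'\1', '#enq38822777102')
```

'#enq38822'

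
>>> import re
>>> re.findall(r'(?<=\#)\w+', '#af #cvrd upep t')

['af', 'cvrd']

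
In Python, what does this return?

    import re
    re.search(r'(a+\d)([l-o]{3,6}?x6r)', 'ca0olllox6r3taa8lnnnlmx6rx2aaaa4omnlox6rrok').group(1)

The match spans [1:11] → 'a0olllox6r'.
Captured: group 1 = 'a0', group 2 = 'olllox6r'.

'a0'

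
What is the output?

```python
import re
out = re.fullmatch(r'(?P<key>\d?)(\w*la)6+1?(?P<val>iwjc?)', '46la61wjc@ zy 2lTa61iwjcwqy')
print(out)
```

Pattern: optionally a digit (captured as 'key'); then zero or more of a word character, then the literal 'la' (captured); then one or more of the literal '6', then optionally the literal '1'; then the literal 'iwj', then optionally a literal 'c' (captured as 'val').
`re.fullmatch` is like wrapping the pattern in `^…$` (in single-line mode).
Here the string isn't matched end-to-end, so the call returns None.

None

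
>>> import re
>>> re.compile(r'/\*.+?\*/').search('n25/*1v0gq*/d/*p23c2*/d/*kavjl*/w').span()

(3, 12)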